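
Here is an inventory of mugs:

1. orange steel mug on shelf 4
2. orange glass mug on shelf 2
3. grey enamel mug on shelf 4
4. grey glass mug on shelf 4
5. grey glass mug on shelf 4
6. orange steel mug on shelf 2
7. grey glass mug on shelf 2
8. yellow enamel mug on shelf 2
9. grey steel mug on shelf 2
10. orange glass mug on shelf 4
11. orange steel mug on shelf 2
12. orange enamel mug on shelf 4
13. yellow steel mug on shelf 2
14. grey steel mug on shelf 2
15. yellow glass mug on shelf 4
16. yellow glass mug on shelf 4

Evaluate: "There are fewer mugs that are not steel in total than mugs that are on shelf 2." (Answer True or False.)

False

mugs that are not steel: 10.
mugs on shelf 2: 8.
The claim requires 10 < 8, which does not hold.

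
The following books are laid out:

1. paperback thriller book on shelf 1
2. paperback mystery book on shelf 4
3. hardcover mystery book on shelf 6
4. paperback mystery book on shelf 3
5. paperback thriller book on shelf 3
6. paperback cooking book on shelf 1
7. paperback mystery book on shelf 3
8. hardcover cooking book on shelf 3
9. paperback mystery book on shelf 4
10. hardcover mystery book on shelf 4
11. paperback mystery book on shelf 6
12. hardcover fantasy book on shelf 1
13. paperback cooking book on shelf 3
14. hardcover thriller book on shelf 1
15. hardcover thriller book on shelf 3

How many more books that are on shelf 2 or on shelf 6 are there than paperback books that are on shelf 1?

books on shelf 2 or on shelf 6: 2.
paperback books on shelf 1: 2.
2 − 2 = 0.

0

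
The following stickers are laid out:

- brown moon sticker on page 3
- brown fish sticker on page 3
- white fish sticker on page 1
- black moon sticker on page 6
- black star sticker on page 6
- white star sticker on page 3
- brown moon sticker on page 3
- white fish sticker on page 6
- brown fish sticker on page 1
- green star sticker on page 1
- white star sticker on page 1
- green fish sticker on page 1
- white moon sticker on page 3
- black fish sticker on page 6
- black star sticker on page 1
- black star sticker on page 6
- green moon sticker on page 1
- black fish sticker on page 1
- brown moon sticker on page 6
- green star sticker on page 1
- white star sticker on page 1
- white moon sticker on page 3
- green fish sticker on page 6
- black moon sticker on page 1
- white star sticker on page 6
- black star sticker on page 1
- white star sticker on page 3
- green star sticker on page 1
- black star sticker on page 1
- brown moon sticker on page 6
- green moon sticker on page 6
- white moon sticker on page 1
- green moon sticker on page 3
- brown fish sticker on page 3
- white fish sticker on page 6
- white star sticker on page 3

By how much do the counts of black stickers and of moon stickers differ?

black stickers: 9. moon stickers: 12.
|9 − 12| = 12 − 9 = 3.

3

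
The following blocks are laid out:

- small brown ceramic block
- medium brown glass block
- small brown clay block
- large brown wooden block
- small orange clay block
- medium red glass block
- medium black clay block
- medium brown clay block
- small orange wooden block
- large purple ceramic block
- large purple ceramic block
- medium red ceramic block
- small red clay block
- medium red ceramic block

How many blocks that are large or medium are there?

large: 3; medium: 6; together 3 + 6 = 9.

9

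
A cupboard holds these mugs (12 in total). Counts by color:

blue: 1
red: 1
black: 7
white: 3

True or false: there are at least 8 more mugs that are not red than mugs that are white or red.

False

|mugs that are not red| = 11.
|mugs that are white or red| = 4.
The claim requires 11 − 4 = 7 ≥ 8, which does not hold.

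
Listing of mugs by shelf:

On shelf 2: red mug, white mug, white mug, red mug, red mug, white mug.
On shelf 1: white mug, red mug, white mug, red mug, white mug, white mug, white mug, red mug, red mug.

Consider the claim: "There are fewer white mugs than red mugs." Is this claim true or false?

False

white mugs: 8.
red mugs: 7.
The claim requires 8 < 7, which does not hold.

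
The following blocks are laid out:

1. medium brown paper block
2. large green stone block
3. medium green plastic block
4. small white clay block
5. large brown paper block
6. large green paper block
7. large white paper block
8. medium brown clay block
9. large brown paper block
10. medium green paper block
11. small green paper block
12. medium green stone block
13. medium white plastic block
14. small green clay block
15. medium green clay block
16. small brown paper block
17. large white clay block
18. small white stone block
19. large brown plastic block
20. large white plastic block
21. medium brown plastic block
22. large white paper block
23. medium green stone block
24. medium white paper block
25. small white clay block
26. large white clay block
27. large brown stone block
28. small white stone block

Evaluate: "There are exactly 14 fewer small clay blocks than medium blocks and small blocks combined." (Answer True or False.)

True

small clay blocks: 3.
medium blocks: 10; small blocks: 7; combined: 10 + 7 = 17.
The claim requires 17 − 3 (= 14) to equal 14, which holds.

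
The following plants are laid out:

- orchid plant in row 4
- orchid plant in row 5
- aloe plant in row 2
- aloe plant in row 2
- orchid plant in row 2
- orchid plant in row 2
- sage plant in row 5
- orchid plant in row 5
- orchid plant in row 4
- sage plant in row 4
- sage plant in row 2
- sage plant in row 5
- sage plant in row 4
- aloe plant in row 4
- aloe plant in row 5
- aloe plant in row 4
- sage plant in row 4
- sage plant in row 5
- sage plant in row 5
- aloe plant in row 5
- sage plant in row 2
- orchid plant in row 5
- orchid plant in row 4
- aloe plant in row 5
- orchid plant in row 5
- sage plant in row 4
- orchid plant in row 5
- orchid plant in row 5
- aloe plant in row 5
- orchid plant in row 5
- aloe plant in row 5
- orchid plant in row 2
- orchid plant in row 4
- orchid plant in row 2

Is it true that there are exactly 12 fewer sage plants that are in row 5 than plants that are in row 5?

sage plants in row 5: 4.
plants in row 5: 16.
The claim requires 16 − 4 (= 12) to equal 12, which holds.

True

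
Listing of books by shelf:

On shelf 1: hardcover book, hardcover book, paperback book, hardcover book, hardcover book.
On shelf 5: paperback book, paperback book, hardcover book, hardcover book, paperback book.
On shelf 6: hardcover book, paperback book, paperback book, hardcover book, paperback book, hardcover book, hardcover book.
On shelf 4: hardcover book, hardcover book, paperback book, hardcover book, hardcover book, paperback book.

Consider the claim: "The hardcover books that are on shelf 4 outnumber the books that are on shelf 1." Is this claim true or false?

hardcover books on shelf 4: 4.
books on shelf 1: 5.
The claim requires 4 > 5, which does not hold.

False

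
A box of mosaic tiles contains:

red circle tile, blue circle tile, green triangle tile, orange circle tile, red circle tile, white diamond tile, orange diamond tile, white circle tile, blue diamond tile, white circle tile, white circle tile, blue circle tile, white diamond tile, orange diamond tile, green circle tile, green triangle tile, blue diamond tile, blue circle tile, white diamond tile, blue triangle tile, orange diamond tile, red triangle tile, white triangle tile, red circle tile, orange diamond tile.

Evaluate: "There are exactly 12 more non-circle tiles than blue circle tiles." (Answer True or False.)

False

non-circle tiles: 14.
blue circle tiles: 3.
The claim requires 14 − 3 (= 11) to equal 12, which does not hold.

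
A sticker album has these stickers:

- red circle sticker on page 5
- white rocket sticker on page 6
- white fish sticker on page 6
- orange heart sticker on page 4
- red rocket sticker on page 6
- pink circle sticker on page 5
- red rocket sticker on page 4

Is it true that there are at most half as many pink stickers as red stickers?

True

|pink stickers| = 1.
|red stickers| = 3.
The claim requires 2 × 1 = 2 ≤ 3, which holds.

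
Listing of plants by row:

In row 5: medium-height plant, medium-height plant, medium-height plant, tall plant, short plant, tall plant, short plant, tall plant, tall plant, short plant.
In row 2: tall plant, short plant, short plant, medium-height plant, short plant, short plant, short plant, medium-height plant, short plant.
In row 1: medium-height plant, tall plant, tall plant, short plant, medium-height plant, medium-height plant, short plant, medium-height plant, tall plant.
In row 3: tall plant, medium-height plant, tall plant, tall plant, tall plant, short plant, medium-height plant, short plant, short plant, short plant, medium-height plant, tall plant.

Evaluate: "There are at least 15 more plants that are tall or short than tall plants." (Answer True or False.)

There are 28 plants that are tall or short.
There are 13 tall plants.
The claim requires 28 − 13 = 15 ≥ 15, which holds.

True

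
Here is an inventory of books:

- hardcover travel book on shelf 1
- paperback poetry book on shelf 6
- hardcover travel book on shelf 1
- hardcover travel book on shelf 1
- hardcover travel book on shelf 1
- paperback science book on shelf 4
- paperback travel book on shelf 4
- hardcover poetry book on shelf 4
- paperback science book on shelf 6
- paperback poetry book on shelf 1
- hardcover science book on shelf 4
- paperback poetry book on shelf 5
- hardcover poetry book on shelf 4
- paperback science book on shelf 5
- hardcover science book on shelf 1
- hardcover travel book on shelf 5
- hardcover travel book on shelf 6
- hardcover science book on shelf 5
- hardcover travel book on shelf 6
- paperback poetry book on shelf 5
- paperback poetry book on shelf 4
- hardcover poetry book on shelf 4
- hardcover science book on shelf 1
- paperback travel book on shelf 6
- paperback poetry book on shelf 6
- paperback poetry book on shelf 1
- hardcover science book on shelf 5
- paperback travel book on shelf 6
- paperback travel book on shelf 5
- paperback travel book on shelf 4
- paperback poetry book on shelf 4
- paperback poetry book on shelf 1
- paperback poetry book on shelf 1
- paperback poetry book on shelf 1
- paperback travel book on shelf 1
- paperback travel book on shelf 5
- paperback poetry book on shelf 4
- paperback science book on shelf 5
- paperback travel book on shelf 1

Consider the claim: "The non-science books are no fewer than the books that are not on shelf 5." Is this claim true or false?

True

|non-science books| = 30.
|books that are not on shelf 5| = 30.
The claim requires 30 ≥ 30, which holds.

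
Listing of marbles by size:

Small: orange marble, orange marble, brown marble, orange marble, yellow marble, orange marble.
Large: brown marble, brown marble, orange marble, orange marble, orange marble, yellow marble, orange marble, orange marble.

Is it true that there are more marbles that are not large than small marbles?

False

There are 6 marbles that are not large.
There are 6 small marbles.
The claim requires 6 > 6, which does not hold.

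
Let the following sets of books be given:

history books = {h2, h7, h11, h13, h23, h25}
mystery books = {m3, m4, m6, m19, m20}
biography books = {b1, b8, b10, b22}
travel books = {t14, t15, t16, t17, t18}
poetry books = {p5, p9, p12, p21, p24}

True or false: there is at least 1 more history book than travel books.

history books: 6.
travel books: 5.
The claim requires 6 − 5 = 1 ≥ 1, which holds.

True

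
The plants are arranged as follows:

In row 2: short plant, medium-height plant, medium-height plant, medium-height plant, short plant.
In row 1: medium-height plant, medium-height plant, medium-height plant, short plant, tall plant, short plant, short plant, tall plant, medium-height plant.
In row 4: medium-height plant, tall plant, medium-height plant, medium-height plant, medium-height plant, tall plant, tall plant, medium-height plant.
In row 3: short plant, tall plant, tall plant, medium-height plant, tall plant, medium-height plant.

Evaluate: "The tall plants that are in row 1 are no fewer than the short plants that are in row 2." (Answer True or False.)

True

There are 2 tall plants in row 1.
There are 2 short plants in row 2.
The claim requires 2 ≥ 2, which holds.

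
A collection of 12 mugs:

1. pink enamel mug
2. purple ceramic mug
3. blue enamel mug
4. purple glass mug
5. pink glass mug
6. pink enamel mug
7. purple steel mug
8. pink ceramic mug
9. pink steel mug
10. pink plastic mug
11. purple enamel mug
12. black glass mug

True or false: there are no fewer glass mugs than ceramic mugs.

There are 3 glass mugs.
There are 2 ceramic mugs.
The claim requires 3 ≥ 2, which holds.

True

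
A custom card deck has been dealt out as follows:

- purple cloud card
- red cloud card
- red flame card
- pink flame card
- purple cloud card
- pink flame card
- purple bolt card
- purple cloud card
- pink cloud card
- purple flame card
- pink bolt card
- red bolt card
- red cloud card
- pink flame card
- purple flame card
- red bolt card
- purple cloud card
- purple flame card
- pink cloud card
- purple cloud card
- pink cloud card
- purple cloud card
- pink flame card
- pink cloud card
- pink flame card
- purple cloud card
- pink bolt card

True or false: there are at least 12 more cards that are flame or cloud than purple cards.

|cards that are flame or cloud| = 22.
|purple cards| = 11.
The claim requires 22 − 11 = 11 ≥ 12, which does not hold.

False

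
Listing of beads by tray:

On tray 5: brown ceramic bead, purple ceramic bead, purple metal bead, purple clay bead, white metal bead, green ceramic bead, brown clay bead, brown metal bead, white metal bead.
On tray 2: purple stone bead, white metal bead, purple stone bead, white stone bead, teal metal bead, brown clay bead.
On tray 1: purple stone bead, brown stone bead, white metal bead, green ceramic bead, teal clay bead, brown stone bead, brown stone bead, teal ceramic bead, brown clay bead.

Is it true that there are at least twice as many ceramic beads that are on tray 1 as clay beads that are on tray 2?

True

There are 2 ceramic beads on tray 1.
There is 1 clay bead on tray 2.
The claim requires 2 ≥ 2 × 1 = 2, which holds.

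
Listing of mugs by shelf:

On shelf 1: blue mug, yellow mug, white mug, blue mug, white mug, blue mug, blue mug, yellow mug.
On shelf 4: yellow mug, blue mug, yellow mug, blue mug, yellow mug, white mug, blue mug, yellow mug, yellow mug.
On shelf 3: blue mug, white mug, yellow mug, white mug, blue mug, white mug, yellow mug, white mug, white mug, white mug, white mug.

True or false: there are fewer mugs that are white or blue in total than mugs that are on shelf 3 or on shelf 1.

False

mugs that are white or blue: 19.
mugs on shelf 3 or on shelf 1: 19.
The claim requires 19 < 19, which does not hold.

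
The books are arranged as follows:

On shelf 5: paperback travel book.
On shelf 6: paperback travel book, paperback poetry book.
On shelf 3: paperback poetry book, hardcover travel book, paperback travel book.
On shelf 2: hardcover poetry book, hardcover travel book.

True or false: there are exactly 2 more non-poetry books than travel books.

False

non-poetry books: 5.
travel books: 5.
The claim requires 5 − 5 (= 0) to equal 2, which does not hold.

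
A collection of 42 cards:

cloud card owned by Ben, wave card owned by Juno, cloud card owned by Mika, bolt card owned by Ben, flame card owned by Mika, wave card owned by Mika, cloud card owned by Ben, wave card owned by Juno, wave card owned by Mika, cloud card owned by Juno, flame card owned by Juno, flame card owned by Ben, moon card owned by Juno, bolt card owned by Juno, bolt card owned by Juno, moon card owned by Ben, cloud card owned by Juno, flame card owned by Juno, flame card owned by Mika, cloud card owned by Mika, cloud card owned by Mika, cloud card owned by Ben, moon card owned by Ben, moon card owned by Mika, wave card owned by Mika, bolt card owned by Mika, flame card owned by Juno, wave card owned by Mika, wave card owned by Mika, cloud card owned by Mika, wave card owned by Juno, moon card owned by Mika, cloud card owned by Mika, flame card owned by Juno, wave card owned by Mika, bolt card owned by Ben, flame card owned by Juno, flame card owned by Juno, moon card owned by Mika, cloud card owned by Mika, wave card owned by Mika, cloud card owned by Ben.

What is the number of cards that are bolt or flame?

bolt: 5; flame: 9; together 5 + 9 = 14.

14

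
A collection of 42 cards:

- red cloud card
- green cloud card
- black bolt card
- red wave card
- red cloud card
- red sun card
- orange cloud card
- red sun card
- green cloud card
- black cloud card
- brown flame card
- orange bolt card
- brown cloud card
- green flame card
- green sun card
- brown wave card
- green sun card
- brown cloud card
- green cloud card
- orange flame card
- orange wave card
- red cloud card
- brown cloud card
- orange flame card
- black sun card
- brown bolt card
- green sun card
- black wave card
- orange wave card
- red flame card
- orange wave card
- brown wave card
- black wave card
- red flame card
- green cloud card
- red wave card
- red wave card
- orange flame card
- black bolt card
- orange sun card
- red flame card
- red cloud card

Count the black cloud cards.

1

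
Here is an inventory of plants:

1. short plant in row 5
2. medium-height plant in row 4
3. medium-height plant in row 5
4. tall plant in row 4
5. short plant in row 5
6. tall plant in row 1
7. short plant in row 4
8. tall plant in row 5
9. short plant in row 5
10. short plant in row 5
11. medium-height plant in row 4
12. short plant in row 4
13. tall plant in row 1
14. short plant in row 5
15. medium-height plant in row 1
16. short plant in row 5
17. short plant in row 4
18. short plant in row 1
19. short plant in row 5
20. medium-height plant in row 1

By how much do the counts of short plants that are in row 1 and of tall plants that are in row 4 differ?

0

short plants in row 1: 1. tall plants in row 4: 1.
|1 − 1| = 1 − 1 = 0.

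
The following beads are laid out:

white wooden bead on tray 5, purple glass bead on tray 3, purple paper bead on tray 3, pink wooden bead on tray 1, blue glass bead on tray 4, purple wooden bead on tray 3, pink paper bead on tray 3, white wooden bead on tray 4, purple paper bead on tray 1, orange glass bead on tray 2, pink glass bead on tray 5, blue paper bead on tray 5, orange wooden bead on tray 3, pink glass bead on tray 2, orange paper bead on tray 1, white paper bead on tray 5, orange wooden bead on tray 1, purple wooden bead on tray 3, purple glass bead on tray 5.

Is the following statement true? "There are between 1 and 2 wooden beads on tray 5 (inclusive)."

There is 1 wooden bead on tray 5.
The claim requires 1 ≤ 1 ≤ 2, which holds.

True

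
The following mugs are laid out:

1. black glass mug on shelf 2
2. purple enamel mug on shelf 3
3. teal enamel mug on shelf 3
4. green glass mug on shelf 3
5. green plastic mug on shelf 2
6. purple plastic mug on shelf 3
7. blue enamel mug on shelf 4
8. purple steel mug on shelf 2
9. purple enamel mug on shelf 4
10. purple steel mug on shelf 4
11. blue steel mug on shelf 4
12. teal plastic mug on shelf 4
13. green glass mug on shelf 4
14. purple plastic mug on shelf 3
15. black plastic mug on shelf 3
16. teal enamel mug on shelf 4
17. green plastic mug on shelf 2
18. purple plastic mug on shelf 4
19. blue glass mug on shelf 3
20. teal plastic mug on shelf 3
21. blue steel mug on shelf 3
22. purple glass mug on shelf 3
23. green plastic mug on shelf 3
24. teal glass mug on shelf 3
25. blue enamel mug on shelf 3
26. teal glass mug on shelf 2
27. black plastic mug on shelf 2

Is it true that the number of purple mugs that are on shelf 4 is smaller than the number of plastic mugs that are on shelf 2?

There are 3 purple mugs on shelf 4.
There are 3 plastic mugs on shelf 2.
The claim requires 3 < 3, which does not hold.

False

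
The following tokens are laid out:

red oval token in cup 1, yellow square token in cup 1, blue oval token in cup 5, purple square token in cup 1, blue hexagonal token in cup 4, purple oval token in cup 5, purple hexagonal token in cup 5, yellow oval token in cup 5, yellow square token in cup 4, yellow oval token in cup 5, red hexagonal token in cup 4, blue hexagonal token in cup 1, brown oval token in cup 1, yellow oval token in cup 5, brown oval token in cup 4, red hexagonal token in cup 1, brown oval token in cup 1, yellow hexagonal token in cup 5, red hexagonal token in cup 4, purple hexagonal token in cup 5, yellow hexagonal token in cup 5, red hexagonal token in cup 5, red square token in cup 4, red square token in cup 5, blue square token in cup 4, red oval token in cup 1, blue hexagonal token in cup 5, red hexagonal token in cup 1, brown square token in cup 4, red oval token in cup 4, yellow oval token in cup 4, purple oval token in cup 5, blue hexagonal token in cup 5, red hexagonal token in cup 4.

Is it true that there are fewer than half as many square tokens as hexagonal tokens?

|square tokens| = 7.
|hexagonal tokens| = 14.
The claim requires 2 × 7 = 14 < 14, which does not hold.

False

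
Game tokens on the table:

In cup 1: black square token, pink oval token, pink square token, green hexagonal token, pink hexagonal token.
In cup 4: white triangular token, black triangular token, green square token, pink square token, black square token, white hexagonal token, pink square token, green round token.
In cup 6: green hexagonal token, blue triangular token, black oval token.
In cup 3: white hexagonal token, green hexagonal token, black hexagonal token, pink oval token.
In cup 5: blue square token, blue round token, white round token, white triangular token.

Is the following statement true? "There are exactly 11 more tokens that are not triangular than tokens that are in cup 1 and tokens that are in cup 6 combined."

tokens that are not triangular: 20.
tokens in cup 1: 5; tokens in cup 6: 3; combined: 5 + 3 = 8.
The claim requires 20 − 8 (= 12) to equal 11, which does not hold.

False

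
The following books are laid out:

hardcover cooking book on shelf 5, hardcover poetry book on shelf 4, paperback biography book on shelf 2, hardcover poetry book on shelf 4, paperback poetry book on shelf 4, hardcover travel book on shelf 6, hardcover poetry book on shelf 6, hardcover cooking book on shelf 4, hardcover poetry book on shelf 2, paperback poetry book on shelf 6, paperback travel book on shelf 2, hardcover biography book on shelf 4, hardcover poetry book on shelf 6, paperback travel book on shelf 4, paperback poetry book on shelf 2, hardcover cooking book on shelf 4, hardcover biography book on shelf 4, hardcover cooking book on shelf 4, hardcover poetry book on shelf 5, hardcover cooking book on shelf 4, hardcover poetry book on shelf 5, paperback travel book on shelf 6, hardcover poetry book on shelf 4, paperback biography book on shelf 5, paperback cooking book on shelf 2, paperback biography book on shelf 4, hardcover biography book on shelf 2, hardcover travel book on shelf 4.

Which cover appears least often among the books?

paperback

Counts by cover: hardcover 18, paperback 10.
The minimum is 10, held uniquely by paperback.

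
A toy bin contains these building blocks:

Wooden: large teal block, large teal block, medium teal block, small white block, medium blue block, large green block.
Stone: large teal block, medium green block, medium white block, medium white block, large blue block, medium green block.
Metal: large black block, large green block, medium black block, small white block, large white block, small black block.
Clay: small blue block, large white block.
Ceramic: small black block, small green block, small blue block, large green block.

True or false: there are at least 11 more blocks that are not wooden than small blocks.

True

|blocks that are not wooden| = 18.
|small blocks| = 7.
The claim requires 18 − 7 = 11 ≥ 11, which holds.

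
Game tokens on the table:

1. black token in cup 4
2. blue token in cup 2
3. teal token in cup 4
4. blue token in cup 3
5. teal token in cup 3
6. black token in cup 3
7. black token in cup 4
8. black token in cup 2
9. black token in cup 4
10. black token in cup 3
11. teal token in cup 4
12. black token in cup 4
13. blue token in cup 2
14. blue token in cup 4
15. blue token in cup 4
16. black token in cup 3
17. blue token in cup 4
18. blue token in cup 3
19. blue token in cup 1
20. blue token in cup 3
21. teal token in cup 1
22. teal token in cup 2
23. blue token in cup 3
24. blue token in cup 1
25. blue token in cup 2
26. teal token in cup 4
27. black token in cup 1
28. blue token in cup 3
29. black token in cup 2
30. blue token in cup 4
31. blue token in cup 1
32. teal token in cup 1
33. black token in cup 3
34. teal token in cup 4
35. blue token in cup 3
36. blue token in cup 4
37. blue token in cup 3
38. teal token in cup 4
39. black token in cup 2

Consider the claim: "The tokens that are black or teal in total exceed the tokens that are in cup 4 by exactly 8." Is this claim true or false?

False

There are 21 tokens that are black or teal.
There are 14 tokens in cup 4.
The claim requires 21 − 14 (= 7) to equal 8, which does not hold.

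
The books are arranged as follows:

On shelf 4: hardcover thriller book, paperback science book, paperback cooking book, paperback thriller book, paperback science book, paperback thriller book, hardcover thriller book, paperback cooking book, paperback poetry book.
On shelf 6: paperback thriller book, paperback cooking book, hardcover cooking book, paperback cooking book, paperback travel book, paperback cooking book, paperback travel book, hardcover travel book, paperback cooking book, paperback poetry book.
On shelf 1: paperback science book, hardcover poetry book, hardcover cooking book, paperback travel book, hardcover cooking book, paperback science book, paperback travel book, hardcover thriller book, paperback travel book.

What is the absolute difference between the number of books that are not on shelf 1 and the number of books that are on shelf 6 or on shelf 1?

0

books that are not on shelf 1: 19. books on shelf 6 or on shelf 1: 19.
|19 − 19| = 19 − 19 = 0.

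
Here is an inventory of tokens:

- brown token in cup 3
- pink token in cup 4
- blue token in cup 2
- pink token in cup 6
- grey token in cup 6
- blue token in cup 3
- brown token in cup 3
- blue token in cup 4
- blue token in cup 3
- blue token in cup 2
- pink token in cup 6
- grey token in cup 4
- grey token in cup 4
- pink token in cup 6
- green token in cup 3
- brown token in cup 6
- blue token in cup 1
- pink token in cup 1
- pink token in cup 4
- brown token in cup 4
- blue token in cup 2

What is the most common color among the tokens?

Counts by color: blue 7, pink 6, brown 4, grey 3, green 1.
The maximum is 7, held uniquely by blue.

blue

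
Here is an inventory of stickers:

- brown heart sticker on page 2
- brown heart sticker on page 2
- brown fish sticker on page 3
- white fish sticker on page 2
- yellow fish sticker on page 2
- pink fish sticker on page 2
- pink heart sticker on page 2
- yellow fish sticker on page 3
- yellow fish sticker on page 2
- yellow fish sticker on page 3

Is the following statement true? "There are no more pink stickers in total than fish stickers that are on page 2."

pink stickers: 2.
fish stickers on page 2: 4.
The claim requires 2 ≤ 4, which holds.

True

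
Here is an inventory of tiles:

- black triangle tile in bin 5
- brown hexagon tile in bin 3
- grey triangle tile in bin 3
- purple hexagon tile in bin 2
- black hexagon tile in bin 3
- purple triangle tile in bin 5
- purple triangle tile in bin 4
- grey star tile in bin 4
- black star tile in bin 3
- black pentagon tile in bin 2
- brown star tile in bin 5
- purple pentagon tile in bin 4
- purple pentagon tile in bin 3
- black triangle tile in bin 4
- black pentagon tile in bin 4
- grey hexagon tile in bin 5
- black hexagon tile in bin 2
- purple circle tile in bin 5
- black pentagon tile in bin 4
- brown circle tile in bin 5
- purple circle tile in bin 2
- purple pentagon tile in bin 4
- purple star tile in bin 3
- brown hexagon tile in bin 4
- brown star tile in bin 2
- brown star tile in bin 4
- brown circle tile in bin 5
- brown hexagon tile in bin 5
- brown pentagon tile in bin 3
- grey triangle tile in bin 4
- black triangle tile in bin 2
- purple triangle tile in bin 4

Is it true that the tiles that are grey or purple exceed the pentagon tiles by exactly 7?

|tiles that are grey or purple| = 14.
|pentagon tiles| = 7.
The claim requires 14 − 7 (= 7) to equal 7, which holds.

True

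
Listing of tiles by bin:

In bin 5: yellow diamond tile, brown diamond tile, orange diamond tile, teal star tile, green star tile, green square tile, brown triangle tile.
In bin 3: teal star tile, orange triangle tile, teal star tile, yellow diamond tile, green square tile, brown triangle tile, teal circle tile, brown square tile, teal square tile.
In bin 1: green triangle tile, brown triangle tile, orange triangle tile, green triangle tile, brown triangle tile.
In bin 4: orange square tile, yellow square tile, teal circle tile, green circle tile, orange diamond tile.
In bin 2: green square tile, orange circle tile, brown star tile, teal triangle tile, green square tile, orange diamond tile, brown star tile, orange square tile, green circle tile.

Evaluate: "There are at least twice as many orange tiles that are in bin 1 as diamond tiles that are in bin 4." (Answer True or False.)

False

orange tiles in bin 1: 1.
diamond tiles in bin 4: 1.
The claim requires 1 ≥ 2 × 1 = 2, which does not hold.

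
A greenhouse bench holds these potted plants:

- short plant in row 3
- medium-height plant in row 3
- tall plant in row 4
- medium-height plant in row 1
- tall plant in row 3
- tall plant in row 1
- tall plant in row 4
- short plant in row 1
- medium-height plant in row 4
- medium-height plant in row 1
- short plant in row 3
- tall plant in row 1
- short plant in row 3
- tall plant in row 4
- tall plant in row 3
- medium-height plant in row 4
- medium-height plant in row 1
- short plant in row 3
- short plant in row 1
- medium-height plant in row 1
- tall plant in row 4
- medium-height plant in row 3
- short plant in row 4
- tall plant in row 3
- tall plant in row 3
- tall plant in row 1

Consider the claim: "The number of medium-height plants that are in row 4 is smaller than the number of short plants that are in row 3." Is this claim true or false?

True

|medium-height plants in row 4| = 2.
|short plants in row 3| = 4.
The claim requires 2 < 4, which holds.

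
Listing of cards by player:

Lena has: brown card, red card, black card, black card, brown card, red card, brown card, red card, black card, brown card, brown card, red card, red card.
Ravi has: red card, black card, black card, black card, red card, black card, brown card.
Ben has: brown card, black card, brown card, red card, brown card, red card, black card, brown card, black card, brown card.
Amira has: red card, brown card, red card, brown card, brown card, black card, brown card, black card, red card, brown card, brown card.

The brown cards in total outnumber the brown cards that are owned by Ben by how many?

brown cards: 17.
brown cards owned by Ben: 5.
17 − 5 = 12.

12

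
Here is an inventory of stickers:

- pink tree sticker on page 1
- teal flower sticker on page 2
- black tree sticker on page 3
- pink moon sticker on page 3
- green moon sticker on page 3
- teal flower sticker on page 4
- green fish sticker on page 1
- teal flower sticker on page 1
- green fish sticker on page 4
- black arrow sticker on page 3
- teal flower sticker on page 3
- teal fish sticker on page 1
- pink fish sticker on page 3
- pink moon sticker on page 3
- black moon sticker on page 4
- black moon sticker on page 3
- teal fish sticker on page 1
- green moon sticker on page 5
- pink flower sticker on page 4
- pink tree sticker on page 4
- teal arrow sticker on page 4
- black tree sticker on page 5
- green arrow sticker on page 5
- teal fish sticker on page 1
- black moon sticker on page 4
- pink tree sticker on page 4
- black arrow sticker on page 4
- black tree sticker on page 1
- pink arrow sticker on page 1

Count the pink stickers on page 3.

3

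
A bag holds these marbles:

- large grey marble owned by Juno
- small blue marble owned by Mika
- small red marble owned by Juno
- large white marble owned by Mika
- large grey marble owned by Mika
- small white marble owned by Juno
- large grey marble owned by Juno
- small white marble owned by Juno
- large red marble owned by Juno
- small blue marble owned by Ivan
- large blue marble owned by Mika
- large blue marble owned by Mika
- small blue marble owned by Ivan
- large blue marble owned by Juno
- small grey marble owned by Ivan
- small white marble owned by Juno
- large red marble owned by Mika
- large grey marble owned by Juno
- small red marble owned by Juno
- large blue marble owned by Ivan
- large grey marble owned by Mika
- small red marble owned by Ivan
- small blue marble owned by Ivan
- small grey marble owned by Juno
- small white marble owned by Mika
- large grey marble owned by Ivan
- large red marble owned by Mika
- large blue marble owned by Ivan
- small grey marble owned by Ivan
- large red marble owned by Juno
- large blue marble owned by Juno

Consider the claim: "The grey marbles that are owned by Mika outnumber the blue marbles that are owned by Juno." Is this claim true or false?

False

grey marbles owned by Mika: 2.
blue marbles owned by Juno: 2.
The claim requires 2 > 2, which does not hold.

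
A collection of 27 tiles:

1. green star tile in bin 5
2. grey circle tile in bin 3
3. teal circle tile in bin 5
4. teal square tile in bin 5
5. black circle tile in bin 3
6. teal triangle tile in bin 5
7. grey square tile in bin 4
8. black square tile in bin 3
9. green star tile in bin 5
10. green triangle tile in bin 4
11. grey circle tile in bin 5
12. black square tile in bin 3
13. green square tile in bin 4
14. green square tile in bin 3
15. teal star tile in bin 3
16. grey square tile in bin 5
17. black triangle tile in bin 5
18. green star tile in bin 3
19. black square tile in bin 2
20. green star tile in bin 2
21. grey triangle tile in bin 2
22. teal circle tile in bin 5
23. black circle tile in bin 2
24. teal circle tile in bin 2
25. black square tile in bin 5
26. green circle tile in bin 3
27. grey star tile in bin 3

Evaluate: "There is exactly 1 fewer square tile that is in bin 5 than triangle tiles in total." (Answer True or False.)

True

square tiles in bin 5: 3.
triangle tiles: 4.
The claim requires 4 − 3 (= 1) to equal 1, which holds.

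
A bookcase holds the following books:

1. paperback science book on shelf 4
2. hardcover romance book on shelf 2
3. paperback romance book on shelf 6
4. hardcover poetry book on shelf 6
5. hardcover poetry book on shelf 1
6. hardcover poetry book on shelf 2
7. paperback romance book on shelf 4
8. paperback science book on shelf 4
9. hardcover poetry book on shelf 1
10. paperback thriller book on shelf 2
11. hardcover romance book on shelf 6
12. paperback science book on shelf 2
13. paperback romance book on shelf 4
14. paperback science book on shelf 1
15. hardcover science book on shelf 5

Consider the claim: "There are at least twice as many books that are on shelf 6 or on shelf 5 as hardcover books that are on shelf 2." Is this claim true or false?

True

There are 4 books on shelf 6 or on shelf 5.
There are 2 hardcover books on shelf 2.
The claim requires 4 ≥ 2 × 2 = 4, which holds.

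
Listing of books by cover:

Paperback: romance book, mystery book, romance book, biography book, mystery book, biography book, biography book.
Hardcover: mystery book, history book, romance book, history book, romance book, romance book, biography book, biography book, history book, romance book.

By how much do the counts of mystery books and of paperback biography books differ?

0

mystery books: 3. paperback biography books: 3.
|3 − 3| = 3 − 3 = 0.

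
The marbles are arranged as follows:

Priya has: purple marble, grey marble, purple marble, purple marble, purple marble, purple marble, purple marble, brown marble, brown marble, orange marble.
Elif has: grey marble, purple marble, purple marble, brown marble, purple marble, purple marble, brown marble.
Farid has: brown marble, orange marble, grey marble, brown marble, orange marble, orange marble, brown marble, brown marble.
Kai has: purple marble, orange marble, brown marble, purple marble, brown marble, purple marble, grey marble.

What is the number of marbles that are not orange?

Total marbles: 32; with the excluded value: 5; remaining 32 − 5 = 27.

27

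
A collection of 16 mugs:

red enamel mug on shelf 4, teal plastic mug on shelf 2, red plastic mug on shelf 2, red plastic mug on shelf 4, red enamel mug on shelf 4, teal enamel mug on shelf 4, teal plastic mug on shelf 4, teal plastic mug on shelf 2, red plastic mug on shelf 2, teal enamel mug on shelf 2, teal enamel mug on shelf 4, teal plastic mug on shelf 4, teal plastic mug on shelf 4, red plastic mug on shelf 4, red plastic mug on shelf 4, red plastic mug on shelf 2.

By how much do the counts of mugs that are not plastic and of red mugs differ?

mugs that are not plastic: 5. red mugs: 8.
|5 − 8| = 8 − 5 = 3.

3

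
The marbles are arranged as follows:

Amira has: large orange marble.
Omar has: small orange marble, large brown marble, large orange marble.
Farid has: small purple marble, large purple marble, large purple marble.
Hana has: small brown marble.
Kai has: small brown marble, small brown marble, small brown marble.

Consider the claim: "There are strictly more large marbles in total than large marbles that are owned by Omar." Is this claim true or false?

|large marbles| = 5.
|large marbles owned by Omar| = 2.
The claim requires 5 > 2, which holds.

True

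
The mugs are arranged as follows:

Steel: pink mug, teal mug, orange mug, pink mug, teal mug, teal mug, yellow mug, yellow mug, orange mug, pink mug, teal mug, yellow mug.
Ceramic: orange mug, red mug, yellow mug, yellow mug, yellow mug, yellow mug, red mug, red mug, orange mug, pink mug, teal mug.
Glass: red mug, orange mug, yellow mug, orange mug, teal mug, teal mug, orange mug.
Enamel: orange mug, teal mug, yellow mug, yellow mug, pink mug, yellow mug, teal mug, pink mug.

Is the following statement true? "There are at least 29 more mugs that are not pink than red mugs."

False

|mugs that are not pink| = 32.
|red mugs| = 4.
The claim requires 32 − 4 = 28 ≥ 29, which does not hold.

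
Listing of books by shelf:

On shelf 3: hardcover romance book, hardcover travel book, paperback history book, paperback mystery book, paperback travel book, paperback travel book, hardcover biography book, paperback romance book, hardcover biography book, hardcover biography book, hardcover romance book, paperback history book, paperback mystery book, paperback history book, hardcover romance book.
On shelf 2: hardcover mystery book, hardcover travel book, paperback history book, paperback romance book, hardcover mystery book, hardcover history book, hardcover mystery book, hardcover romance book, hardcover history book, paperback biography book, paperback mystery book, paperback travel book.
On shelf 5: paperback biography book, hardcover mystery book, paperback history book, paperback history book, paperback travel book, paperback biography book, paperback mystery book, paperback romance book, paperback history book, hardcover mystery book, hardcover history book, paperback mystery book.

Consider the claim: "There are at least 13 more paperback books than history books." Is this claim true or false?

False

|paperback books| = 22.
|history books| = 10.
The claim requires 22 − 10 = 12 ≥ 13, which does not hold.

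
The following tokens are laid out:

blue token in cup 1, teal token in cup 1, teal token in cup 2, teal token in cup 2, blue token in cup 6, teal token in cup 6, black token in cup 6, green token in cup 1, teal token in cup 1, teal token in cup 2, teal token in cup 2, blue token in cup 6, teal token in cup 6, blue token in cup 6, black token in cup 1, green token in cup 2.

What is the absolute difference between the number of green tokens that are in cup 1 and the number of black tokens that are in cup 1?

0

green tokens in cup 1: 1. black tokens in cup 1: 1.
|1 − 1| = 1 − 1 = 0.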